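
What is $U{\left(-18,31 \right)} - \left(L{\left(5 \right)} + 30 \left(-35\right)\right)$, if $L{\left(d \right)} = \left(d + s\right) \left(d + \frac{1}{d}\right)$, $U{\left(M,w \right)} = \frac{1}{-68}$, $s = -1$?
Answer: $\frac{349923}{340} \approx 1029.2$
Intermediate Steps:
$U{\left(M,w \right)} = - \frac{1}{68}$
$L{\left(d \right)} = \left(-1 + d\right) \left(d + \frac{1}{d}\right)$ ($L{\left(d \right)} = \left(d - 1\right) \left(d + \frac{1}{d}\right) = \left(-1 + d\right) \left(d + \frac{1}{d}\right)$)
$U{\left(-18,31 \right)} - \left(L{\left(5 \right)} + 30 \left(-35\right)\right) = - \frac{1}{68} - \left(\left(1 + 5^{2} - 5 - \frac{1}{5}\right) + 30 \left(-35\right)\right) = - \frac{1}{68} - \left(\left(1 + 25 - 5 - \frac{1}{5}\right) - 1050\right) = - \frac{1}{68} - \left(\frac{104}{5} - 1050\right) = - \frac{1}{68} - - \frac{5146}{5} = - \frac{1}{68} + \frac{5146}{5} = \frac{349923}{340}$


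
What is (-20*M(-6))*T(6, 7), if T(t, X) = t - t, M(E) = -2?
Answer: 0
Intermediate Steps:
T(t, X) = 0
(-20*M(-6))*T(6, 7) = -20*(-2)*0 = 40*0 = 0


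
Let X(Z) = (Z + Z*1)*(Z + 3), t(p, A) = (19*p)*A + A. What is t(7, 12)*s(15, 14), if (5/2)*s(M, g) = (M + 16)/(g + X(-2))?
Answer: 49848/25 ≈ 1993.9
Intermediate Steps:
t(p, A) = A + 19*A*p (t(p, A) = 19*A*p + A = A + 19*A*p)
X(Z) = 2*Z*(3 + Z) (X(Z) = (Z + Z)*(3 + Z) = (2*Z)*(3 + Z) = 2*Z*(3 + Z))
s(M, g) = 2*(16 + M)/(5*(-4 + g)) (s(M, g) = 2*((M + 16)/(g + 2*(-2)*(3 - 2)))/5 = 2*((16 + M)/(g + 2*(-2)*1))/5 = 2*((16 + M)/(g - 4))/5 = 2*((16 + M)/(-4 + g))/5 = 2*(16 + M)/(5*(-4 + g)))
t(7, 12)*s(15, 14) = (12*(1 + 19*7))*(2*(16 + 15)/(5*(-4 + 14))) = (12*(1 + 133))*((2/5)*31/10) = (12*134)*((2/5)*(1/10)*31) = 1608*(31/25) = 49848/25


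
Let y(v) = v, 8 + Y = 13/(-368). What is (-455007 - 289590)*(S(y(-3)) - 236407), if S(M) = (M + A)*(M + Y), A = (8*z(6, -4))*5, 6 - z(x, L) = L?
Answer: 65978734957821/368 ≈ 1.7929e+11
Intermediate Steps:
z(x, L) = 6 - L
Y = -2957/368 (Y = -8 + 13/(-368) = -8 + 13*(-1/368) = -8 - 13/368 = -2957/368 ≈ -8.0353)
A = 400 (A = (8*(6 - 1*(-4)))*5 = (8*(6 + 4))*5 = (8*10)*5 = 80*5 = 400)
S(M) = (400 + M)*(-2957/368 + M) (S(M) = (M + 400)*(M - 2957/368) = (400 + M)*(-2957/368 + M))
(-455007 - 289590)*(S(y(-3)) - 236407) = (-455007 - 289590)*((-73925/23 + (-3)**2 + (144243/368)*(-3)) - 236407) = -744597*((-73925/23 + 9 - 432729/368) - 236407) = -744597*(-1612217/368 - 236407) = -744597*(-88609993/368) = 65978734957821/368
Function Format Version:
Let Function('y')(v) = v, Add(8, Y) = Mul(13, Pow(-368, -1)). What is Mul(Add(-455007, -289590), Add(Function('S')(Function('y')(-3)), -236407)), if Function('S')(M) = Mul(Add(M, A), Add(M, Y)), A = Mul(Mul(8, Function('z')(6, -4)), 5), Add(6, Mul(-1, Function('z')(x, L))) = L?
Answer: Rational(65978734957821, 368) ≈ 1.7929e+11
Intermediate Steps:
Function('z')(x, L) = Add(6, Mul(-1, L))
Y = Rational(-2957, 368) (Y = Add(-8, Mul(13, Pow(-368, -1))) = Add(-8, Mul(13, Rational(-1, 368))) = Add(-8, Rational(-13, 368)) = Rational(-2957, 368) ≈ -8.0353)
A = 400 (A = Mul(Mul(8, Add(6, Mul(-1, -4))), 5) = Mul(Mul(8, Add(6, 4)), 5) = Mul(Mul(8, 10), 5) = Mul(80, 5) = 400)
Function('S')(M) = Mul(Add(400, M), Add(Rational(-2957, 368), M)) (Function('S')(M) = Mul(Add(M, 400), Add(M, Rational(-2957, 368))) = Mul(Add(400, M), Add(Rational(-2957, 368), M)))
Mul(Add(-455007, -289590), Add(Function('S')(Function('y')(-3)), -236407)) = Mul(Add(-455007, -289590), Add(Add(Rational(-73925, 23), Pow(-3, 2), Mul(Rational(144243, 368), -3)), -236407)) = Mul(-744597, Add(Add(Rational(-73925, 23), 9, Rational(-432729, 368)), -236407)) = Mul(-744597, Add(Rational(-1612217, 368), -236407)) = Mul(-744597, Rational(-88609993, 368)) = Rational(65978734957821, 368)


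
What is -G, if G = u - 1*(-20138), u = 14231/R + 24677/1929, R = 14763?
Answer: -1438291324/71373 ≈ -20152.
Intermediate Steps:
u = 981850/71373 (u = 14231/14763 + 24677/1929 = 14231*(1/14763) + 24677*(1/1929) = 107/111 + 24677/1929 = 981850/71373 ≈ 13.757)
G = 1438291324/71373 (G = 981850/71373 - 1*(-20138) = 981850/71373 + 20138 = 1438291324/71373 ≈ 20152.)
-G = -1*1438291324/71373 = -1438291324/71373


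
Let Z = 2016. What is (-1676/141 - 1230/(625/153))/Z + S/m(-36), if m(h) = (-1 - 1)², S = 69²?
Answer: 21143223271/17766000 ≈ 1190.1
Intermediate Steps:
S = 4761
m(h) = 4 (m(h) = (-2)² = 4)
(-1676/141 - 1230/(625/153))/Z + S/m(-36) = (-1676/141 - 1230/(625/153))/2016 + 4761/4 = (-1676*1/141 - 1230/(625*(1/153)))*(1/2016) + 4761*(¼) = (-1676/141 - 1230/625/153)*(1/2016) + 4761/4 = (-1676/141 - 1230*153/625)*(1/2016) + 4761/4 = (-1676/141 - 37638/125)*(1/2016) + 4761/4 = -5516458/17625*1/2016 + 4761/4 = -2758229/17766000 + 4761/4 = 21143223271/17766000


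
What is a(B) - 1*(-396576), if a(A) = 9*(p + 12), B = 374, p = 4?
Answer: 396720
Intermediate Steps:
a(A) = 144 (a(A) = 9*(4 + 12) = 9*16 = 144)
a(B) - 1*(-396576) = 144 - 1*(-396576) = 144 + 396576 = 396720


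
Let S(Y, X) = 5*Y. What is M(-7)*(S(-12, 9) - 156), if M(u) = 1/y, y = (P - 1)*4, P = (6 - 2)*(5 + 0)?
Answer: -54/19 ≈ -2.8421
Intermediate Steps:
P = 20 (P = 4*5 = 20)
y = 76 (y = (20 - 1)*4 = 19*4 = 76)
M(u) = 1/76
M(-7)*(S(-12, 9) - 156) = (5*(-12) - 156)/76 = (-60 - 156)/76 = (1/76)*(-216) = -54/19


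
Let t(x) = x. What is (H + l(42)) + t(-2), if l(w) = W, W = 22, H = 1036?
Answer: 1056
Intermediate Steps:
l(w) = 22
(H + l(42)) + t(-2) = (1036 + 22) - 2 = 1058 - 2 = 1056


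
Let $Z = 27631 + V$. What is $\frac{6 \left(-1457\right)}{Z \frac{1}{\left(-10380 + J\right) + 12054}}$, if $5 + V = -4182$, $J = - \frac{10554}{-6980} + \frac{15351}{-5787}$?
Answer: $- \frac{16408793071151}{26304988540} \approx -623.79$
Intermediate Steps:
$J = - \frac{7678997}{6732210}$ ($J = \left(-10554\right) \left(- \frac{1}{6980}\right) + 15351 \left(- \frac{1}{5787}\right) = \frac{5277}{3490} - \frac{5117}{1929} = - \frac{7678997}{6732210} \approx -1.1406$)
$V = -4187$ ($V = -5 - 4182 = -4187$)
$Z = 23444$ ($Z = 27631 - 4187 = 23444$)
$\frac{6 \left(-1457\right)}{Z \frac{1}{\left(-10380 + J\right) + 12054}} = \frac{6 \left(-1457\right)}{23444 \frac{1}{\left(-10380 - \frac{7678997}{6732210}\right) + 12054}} = - \frac{8742}{23444 \frac{1}{- \frac{69888018797}{6732210} + 12054}} = - \frac{8742}{23444 \frac{1}{\frac{11262040543}{6732210}}} = - \frac{8742}{23444 \cdot \frac{6732210}{11262040543}} = - \frac{8742}{\frac{157829931240}{11262040543}} = \left(-8742\right) \frac{11262040543}{157829931240} = - \frac{16408793071151}{26304988540}$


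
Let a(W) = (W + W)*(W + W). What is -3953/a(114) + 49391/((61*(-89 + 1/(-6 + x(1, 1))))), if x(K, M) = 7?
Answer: -323595181/34881264 ≈ -9.2771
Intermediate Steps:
a(W) = 4*W**2 (a(W) = (2*W)*(2*W) = 4*W**2)
-3953/a(114) + 49391/((61*(-89 + 1/(-6 + x(1, 1))))) = -3953/(4*114**2) + 49391/((61*(-89 + 1/(-6 + 7)))) = -3953/(4*12996) + 49391/((61*(-89 + 1/1))) = -3953/51984 + 49391/((61*(-89 + 1))) = -3953*1/51984 + 49391/((61*(-88))) = -3953/51984 + 49391/(-5368) = -3953/51984 + 49391*(-1/5368) = -3953/51984 - 49391/5368 = -323595181/34881264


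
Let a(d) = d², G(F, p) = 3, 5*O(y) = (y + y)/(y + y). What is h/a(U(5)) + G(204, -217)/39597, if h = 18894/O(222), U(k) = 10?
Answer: 124690963/131990 ≈ 944.70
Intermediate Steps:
O(y) = ⅕ (O(y) = ((y + y)/(y + y))/5 = ((2*y)/((2*y)))/5 = ((2*y)*(1/(2*y)))/5 = (⅕)*1 = ⅕)
h = 94470 (h = 18894/(⅕) = 18894*5 = 94470)
h/a(U(5)) + G(204, -217)/39597 = 94470/(10²) + 3/39597 = 94470/100 + 3*(1/39597) = 94470*(1/100) + 1/13199 = 9447/10 + 1/13199 = 124690963/131990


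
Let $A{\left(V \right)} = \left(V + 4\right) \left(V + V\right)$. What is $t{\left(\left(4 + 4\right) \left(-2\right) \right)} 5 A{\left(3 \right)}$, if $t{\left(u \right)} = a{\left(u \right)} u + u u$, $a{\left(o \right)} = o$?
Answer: $107520$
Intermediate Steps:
$A{\left(V \right)} = 2 V \left(4 + V\right)$ ($A{\left(V \right)} = \left(4 + V\right) 2 V = 2 V \left(4 + V\right)$)
$t{\left(u \right)} = 2 u^{2}$ ($t{\left(u \right)} = u u + u u = u^{2} + u^{2} = 2 u^{2}$)
$t{\left(\left(4 + 4\right) \left(-2\right) \right)} 5 A{\left(3 \right)} = 2 \left(\left(4 + 4\right) \left(-2\right)\right)^{2} \cdot 5 \cdot 2 \cdot 3 \left(4 + 3\right) = 2 \left(8 \left(-2\right)\right)^{2} \cdot 5 \cdot 2 \cdot 3 \cdot 7 = 2 \left(-16\right)^{2} \cdot 5 \cdot 42 = 2 \cdot 256 \cdot 5 \cdot 42 = 512 \cdot 5 \cdot 42 = 2560 \cdot 42 = 107520$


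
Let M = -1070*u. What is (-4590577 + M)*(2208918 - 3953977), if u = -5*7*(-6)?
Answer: 8402942466343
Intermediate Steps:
u = 210 (u = -35*(-6) = 210)
M = -224700 (M = -1070*210 = -224700)
(-4590577 + M)*(2208918 - 3953977) = (-4590577 - 224700)*(2208918 - 3953977) = -4815277*(-1745059) = 8402942466343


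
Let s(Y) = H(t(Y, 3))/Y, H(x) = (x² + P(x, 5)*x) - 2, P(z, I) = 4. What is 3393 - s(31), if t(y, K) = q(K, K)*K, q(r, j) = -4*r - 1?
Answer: 103820/31 ≈ 3349.0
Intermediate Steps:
q(r, j) = -1 - 4*r
t(y, K) = K*(-1 - 4*K) (t(y, K) = (-1 - 4*K)*K = K*(-1 - 4*K))
H(x) = -2 + x² + 4*x (H(x) = (x² + 4*x) - 2 = -2 + x² + 4*x)
s(Y) = 1363/Y (s(Y) = (-2 + (-1*3*(1 + 4*3))² + 4*(-1*3*(1 + 4*3)))/Y = (-2 + (-1*3*(1 + 12))² + 4*(-1*3*(1 + 12)))/Y = (-2 + (-1*3*13)² + 4*(-1*3*13))/Y = (-2 + (-39)² + 4*(-39))/Y = (-2 + 1521 - 156)/Y = 1363/Y)
3393 - s(31) = 3393 - 1363/31 = 103820/31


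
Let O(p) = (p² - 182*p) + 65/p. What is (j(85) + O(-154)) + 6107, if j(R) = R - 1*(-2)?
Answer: 8922387/154 ≈ 57938.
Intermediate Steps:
O(p) = p² - 182*p + 65/p
j(R) = 2 + R (j(R) = R + 2 = 2 + R)
(j(85) + O(-154)) + 6107 = ((2 + 85) + (65 + (-154)²*(-182 - 154))/(-154)) + 6107 = (87 - (65 + 23716*(-336))/154) + 6107 = (87 - (65 - 7968576)/154) + 6107 = (87 - 1/154*(-7968511)) + 6107 = (87 + 7968511/154) + 6107 = 7981909/154 + 6107 = 8922387/154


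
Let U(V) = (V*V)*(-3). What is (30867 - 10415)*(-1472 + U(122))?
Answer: -943328048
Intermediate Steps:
U(V) = -3*V² (U(V) = V²*(-3) = -3*V²)
(30867 - 10415)*(-1472 + U(122)) = (30867 - 10415)*(-1472 - 3*122²) = 20452*(-1472 - 3*14884) = 20452*(-1472 - 44652) = 20452*(-46124) = -943328048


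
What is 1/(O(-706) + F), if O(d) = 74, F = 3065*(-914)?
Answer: -1/2801336 ≈ -3.5697e-7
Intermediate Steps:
F = -2801410
1/(O(-706) + F) = 1/(74 - 2801410) = 1/(-2801336) = -1/2801336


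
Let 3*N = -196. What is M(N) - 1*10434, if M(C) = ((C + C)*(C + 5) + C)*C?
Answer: -14073062/27 ≈ -5.2122e+5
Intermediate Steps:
N = -196/3 (N = (1/3)*(-196) = -196/3 ≈ -65.333)
M(C) = C*(C + 2*C*(5 + C)) (M(C) = ((2*C)*(5 + C) + C)*C = (2*C*(5 + C) + C)*C = (C + 2*C*(5 + C))*C = C*(C + 2*C*(5 + C)))
M(N) - 1*10434 = (-196/3)**2*(11 + 2*(-196/3)) - 1*10434 = 38416*(11 - 392/3)/9 - 10434 = (38416/9)*(-359/3) - 10434 = -13791344/27 - 10434 = -14073062/27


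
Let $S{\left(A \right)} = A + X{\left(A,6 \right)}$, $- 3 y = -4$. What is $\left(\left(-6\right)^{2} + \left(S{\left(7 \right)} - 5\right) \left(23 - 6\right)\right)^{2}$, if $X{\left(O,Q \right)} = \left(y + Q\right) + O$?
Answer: $\frac{885481}{9} \approx 98387.0$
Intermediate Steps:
$y = \frac{4}{3}$ ($y = \left(- \frac{1}{3}\right) \left(-4\right) = \frac{4}{3} \approx 1.3333$)
$X{\left(O,Q \right)} = \frac{4}{3} + O + Q$ ($X{\left(O,Q \right)} = \left(\frac{4}{3} + Q\right) + O = \frac{4}{3} + O + Q$)
$S{\left(A \right)} = \frac{22}{3} + 2 A$ ($S{\left(A \right)} = A + \left(\frac{4}{3} + A + 6\right) = A + \left(\frac{22}{3} + A\right) = \frac{22}{3} + 2 A$)
$\left(\left(-6\right)^{2} + \left(S{\left(7 \right)} - 5\right) \left(23 - 6\right)\right)^{2} = \left(\left(-6\right)^{2} + \left(\left(\frac{22}{3} + 2 \cdot 7\right) - 5\right) \left(23 - 6\right)\right)^{2} = \left(36 + \left(\left(\frac{22}{3} + 14\right) - 5\right) 17\right)^{2} = \left(36 + \left(\frac{64}{3} - 5\right) 17\right)^{2} = \left(36 + \frac{49}{3} \cdot 17\right)^{2} = \left(36 + \frac{833}{3}\right)^{2} = \left(\frac{941}{3}\right)^{2} = \frac{885481}{9}$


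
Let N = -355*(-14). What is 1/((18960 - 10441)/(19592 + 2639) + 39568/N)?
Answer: 55244035/460987819 ≈ 0.11984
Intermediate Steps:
N = 4970
1/((18960 - 10441)/(19592 + 2639) + 39568/N) = 1/((18960 - 10441)/(19592 + 2639) + 39568/4970) = 1/(8519/22231 + 39568*(1/4970)) = 1/(8519*(1/22231) + 19784/2485) = 1/(8519/22231 + 19784/2485) = 1/(460987819/55244035) = 55244035/460987819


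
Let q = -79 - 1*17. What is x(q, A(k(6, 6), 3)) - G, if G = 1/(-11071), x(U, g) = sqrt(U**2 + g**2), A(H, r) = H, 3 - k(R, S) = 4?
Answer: 1/11071 + sqrt(9217) ≈ 96.005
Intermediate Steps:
k(R, S) = -1 (k(R, S) = 3 - 1*4 = 3 - 4 = -1)
q = -96 (q = -79 - 17 = -96)
G = -1/11071 ≈ -9.0326e-5
x(q, A(k(6, 6), 3)) - G = sqrt((-96)**2 + (-1)**2) - 1*(-1/11071) = sqrt(9216 + 1) + 1/11071 = sqrt(9217) + 1/11071 = 1/11071 + sqrt(9217)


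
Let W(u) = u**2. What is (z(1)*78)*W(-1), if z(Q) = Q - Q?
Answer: 0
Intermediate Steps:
z(Q) = 0
(z(1)*78)*W(-1) = (0*78)*(-1)**2 = 0*1 = 0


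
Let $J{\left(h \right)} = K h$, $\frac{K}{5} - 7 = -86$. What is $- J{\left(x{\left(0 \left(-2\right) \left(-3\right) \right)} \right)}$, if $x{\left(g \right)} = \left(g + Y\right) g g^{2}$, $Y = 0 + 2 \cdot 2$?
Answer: $0$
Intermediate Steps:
$K = -395$ ($K = 35 + 5 \left(-86\right) = 35 - 430 = -395$)
$Y = 4$ ($Y = 0 + 4 = 4$)
$x{\left(g \right)} = g^{3} \left(4 + g\right)$ ($x{\left(g \right)} = \left(g + 4\right) g g^{2} = \left(4 + g\right) g^{3} = g^{3} \left(4 + g\right)$)
$J{\left(h \right)} = - 395 h$
$- J{\left(x{\left(0 \left(-2\right) \left(-3\right) \right)} \right)} = - \left(-395\right) \left(0 \left(-2\right) \left(-3\right)\right)^{3} \left(4 + 0 \left(-2\right) \left(-3\right)\right) = - \left(-395\right) \left(0 \left(-3\right)\right)^{3} \left(4 + 0 \left(-3\right)\right) = - \left(-395\right) 0^{3} \left(4 + 0\right) = - \left(-395\right) 0 \cdot 4 = - \left(-395\right) 0 = \left(-1\right) 0 = 0$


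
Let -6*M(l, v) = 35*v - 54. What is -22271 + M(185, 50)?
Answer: -67661/3 ≈ -22554.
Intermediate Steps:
M(l, v) = 9 - 35*v/6 (M(l, v) = -(35*v - 54)/6 = -(-54 + 35*v)/6 = 9 - 35*v/6)
-22271 + M(185, 50) = -22271 + (9 - 35/6*50) = -22271 + (9 - 875/3) = -22271 - 848/3 = -67661/3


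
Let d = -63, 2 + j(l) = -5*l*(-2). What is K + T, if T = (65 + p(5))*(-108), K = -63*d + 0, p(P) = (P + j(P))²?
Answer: -306423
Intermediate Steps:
j(l) = -2 + 10*l (j(l) = -2 - 5*l*(-2) = -2 + 10*l)
p(P) = (-2 + 11*P)² (p(P) = (P + (-2 + 10*P))² = (-2 + 11*P)²)
K = 3969 (K = -63*(-63) + 0 = 3969 + 0 = 3969)
T = -310392 (T = (65 + (-2 + 11*5)²)*(-108) = (65 + (-2 + 55)²)*(-108) = (65 + 53²)*(-108) = (65 + 2809)*(-108) = 2874*(-108) = -310392)
K + T = 3969 - 310392 = -306423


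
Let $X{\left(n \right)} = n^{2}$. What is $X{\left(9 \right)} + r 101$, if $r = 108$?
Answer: $10989$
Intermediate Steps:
$X{\left(9 \right)} + r 101 = 9^{2} + 108 \cdot 101 = 81 + 10908 = 10989$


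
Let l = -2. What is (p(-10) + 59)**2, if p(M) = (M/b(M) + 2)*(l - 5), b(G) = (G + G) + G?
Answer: 16384/9 ≈ 1820.4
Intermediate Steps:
b(G) = 3*G (b(G) = 2*G + G = 3*G)
p(M) = -49/3 (p(M) = (M/((3*M)) + 2)*(-2 - 5) = (M*(1/(3*M)) + 2)*(-7) = (1/3 + 2)*(-7) = (7/3)*(-7) = -49/3)
(p(-10) + 59)**2 = (-49/3 + 59)**2 = (128/3)**2 = 16384/9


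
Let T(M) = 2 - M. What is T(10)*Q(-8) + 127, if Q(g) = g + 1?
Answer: 183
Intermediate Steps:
Q(g) = 1 + g
T(10)*Q(-8) + 127 = (2 - 1*10)*(1 - 8) + 127 = (2 - 10)*(-7) + 127 = -8*(-7) + 127 = 56 + 127 = 183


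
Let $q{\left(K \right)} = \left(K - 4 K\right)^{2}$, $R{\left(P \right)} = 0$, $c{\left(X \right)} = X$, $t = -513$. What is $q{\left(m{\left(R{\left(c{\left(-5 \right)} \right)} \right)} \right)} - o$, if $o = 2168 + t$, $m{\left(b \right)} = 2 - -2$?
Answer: $-1511$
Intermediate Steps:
$m{\left(b \right)} = 4$ ($m{\left(b \right)} = 2 + 2 = 4$)
$q{\left(K \right)} = 9 K^{2}$ ($q{\left(K \right)} = \left(- 3 K\right)^{2} = 9 K^{2}$)
$o = 1655$ ($o = 2168 - 513 = 1655$)
$q{\left(m{\left(R{\left(c{\left(-5 \right)} \right)} \right)} \right)} - o = 9 \cdot 4^{2} - 1655 = 9 \cdot 16 - 1655 = 144 - 1655 = -1511$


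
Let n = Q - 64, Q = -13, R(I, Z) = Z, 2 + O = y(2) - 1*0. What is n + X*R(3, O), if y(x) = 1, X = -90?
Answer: 13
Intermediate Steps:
O = -1 (O = -2 + (1 - 1*0) = -2 + (1 + 0) = -2 + 1 = -1)
n = -77 (n = -13 - 64 = -77)
n + X*R(3, O) = -77 - 90*(-1) = -77 + 90 = 13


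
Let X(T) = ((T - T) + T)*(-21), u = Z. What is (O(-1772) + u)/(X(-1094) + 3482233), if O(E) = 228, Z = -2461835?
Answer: -2461607/3505207 ≈ -0.70227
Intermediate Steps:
u = -2461835
X(T) = -21*T (X(T) = (0 + T)*(-21) = T*(-21) = -21*T)
(O(-1772) + u)/(X(-1094) + 3482233) = (228 - 2461835)/(-21*(-1094) + 3482233) = -2461607/(22974 + 3482233) = -2461607/3505207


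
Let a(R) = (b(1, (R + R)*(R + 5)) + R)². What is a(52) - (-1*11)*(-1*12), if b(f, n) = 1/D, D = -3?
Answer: 22837/9 ≈ 2537.4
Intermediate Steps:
b(f, n) = -⅓ (b(f, n) = 1/(-3) = -⅓)
a(R) = (-⅓ + R)²
a(52) - (-1*11)*(-1*12) = (-1 + 3*52)²/9 - (-1*11)*(-1*12) = (-1 + 156)²/9 - (-11)*(-12) = (⅑)*155² - 1*132 = (⅑)*24025 - 132 = 24025/9 - 132 = 22837/9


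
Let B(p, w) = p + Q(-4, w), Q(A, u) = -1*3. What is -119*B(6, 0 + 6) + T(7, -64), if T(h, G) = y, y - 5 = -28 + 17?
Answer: -363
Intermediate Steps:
Q(A, u) = -3
y = -6 (y = 5 + (-28 + 17) = 5 - 11 = -6)
T(h, G) = -6
B(p, w) = -3 + p (B(p, w) = p - 3 = -3 + p)
-119*B(6, 0 + 6) + T(7, -64) = -119*(-3 + 6) - 6 = -119*3 - 6 = -357 - 6 = -363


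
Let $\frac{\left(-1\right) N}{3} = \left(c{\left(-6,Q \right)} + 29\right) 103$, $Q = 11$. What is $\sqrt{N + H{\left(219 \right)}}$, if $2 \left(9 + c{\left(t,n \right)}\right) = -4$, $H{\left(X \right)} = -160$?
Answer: $i \sqrt{5722} \approx 75.644 i$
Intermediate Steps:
$c{\left(t,n \right)} = -11$ ($c{\left(t,n \right)} = -9 + \frac{1}{2} \left(-4\right) = -9 - 2 = -11$)
$N = -5562$ ($N = - 3 \left(-11 + 29\right) 103 = - 3 \cdot 18 \cdot 103 = \left(-3\right) 1854 = -5562$)
$\sqrt{N + H{\left(219 \right)}} = \sqrt{-5562 - 160} = \sqrt{-5722} = i \sqrt{5722}$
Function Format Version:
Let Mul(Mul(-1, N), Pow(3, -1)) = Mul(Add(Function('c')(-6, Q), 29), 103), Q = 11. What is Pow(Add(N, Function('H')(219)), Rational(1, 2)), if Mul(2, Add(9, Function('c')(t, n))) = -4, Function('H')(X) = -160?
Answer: Mul(I, Pow(5722, Rational(1, 2))) ≈ Mul(75.644, I)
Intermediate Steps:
Function('c')(t, n) = -11 (Function('c')(t, n) = Add(-9, Mul(Rational(1, 2), -4)) = Add(-9, -2) = -11)
N = -5562 (N = Mul(-3, Mul(Add(-11, 29), 103)) = Mul(-3, Mul(18, 103)) = Mul(-3, 1854) = -5562)
Pow(Add(N, Function('H')(219)), Rational(1, 2)) = Pow(Add(-5562, -160), Rational(1, 2)) = Pow(-5722, Rational(1, 2)) = Mul(I, Pow(5722, Rational(1, 2)))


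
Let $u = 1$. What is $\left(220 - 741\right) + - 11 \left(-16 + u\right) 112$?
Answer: $17959$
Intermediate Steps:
$\left(220 - 741\right) + - 11 \left(-16 + u\right) 112 = \left(220 - 741\right) + - 11 \left(-16 + 1\right) 112 = -521 + \left(-11\right) \left(-15\right) 112 = -521 + 165 \cdot 112 = -521 + 18480 = 17959$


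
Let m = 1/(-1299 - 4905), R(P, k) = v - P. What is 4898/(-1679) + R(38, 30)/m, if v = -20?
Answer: 604153030/1679 ≈ 3.5983e+5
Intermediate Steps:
R(P, k) = -20 - P
m = -1/6204 (m = 1/(-6204) = -1/6204 ≈ -0.00016119)
4898/(-1679) + R(38, 30)/m = 4898/(-1679) + (-20 - 1*38)/(-1/6204) = 4898*(-1/1679) + (-20 - 38)*(-6204) = -4898/1679 - 58*(-6204) = -4898/1679 + 359832 = 604153030/1679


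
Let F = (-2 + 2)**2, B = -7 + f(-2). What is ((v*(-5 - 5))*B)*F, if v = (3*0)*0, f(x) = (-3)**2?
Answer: 0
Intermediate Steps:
f(x) = 9
v = 0 (v = 0*0 = 0)
B = 2 (B = -7 + 9 = 2)
F = 0 (F = 0**2 = 0)
((v*(-5 - 5))*B)*F = ((0*(-5 - 5))*2)*0 = ((0*(-10))*2)*0 = (0*2)*0 = 0*0 = 0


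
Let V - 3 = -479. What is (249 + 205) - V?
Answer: 930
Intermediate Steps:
V = -476 (V = 3 - 479 = -476)
(249 + 205) - V = (249 + 205) - 1*(-476) = 454 + 476 = 930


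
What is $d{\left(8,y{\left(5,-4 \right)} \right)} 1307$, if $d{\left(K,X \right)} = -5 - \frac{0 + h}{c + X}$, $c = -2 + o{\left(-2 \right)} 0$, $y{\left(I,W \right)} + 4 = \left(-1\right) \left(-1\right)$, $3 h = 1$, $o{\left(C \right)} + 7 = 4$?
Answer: $- \frac{96718}{15} \approx -6447.9$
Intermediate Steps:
$o{\left(C \right)} = -3$ ($o{\left(C \right)} = -7 + 4 = -3$)
$h = \frac{1}{3}$ ($h = \frac{1}{3} \cdot 1 = \frac{1}{3} \approx 0.33333$)
$y{\left(I,W \right)} = -3$ ($y{\left(I,W \right)} = -4 - -1 = -4 + 1 = -3$)
$c = -2$ ($c = -2 - 0 = -2 + 0 = -2$)
$d{\left(K,X \right)} = -5 - \frac{1}{3 \left(-2 + X\right)}$ ($d{\left(K,X \right)} = -5 - \frac{0 + \frac{1}{3}}{-2 + X} = -5 - \frac{1}{3 \left(-2 + X\right)}$)
$d{\left(8,y{\left(5,-4 \right)} \right)} 1307 = \frac{29 - -45}{3 \left(-2 - 3\right)} 1307 = \frac{29 + 45}{3 \left(-5\right)} 1307 = \frac{1}{3} \left(- \frac{1}{5}\right) 74 \cdot 1307 = \left(- \frac{74}{15}\right) 1307 = - \frac{96718}{15}$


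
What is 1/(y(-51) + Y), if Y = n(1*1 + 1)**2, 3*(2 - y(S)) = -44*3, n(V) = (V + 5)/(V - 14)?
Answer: 144/6673 ≈ 0.021580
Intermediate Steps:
n(V) = (5 + V)/(-14 + V)
y(S) = 46 (y(S) = 2 - (-44)*3/3 = 2 - 1/3*(-132) = 2 + 44 = 46)
Y = 49/144 (Y = ((5 + (1*1 + 1))/(-14 + (1*1 + 1)))**2 = ((5 + (1 + 1))/(-14 + (1 + 1)))**2 = ((5 + 2)/(-14 + 2))**2 = (7/(-12))**2 = (-1/12*7)**2 = (-7/12)**2 = 49/144 ≈ 0.34028)
1/(y(-51) + Y) = 1/(46 + 49/144) = 1/(6673/144) = 144/6673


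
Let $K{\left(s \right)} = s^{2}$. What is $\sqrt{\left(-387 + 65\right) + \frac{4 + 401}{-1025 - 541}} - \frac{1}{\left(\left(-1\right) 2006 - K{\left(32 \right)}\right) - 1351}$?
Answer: $\frac{1}{4381} + \frac{i \sqrt{1084078}}{58} \approx 0.00022826 + 17.952 i$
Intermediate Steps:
$\sqrt{\left(-387 + 65\right) + \frac{4 + 401}{-1025 - 541}} - \frac{1}{\left(\left(-1\right) 2006 - K{\left(32 \right)}\right) - 1351} = \sqrt{\left(-387 + 65\right) + \frac{4 + 401}{-1025 - 541}} - \frac{1}{\left(\left(-1\right) 2006 - 32^{2}\right) - 1351} = \sqrt{-322 + \frac{405}{-1566}} - \frac{1}{\left(-2006 - 1024\right) - 1351} = \sqrt{-322 + 405 \left(- \frac{1}{1566}\right)} - \frac{1}{\left(-2006 - 1024\right) - 1351} = \sqrt{-322 - \frac{15}{58}} - \frac{1}{-3030 - 1351} = \sqrt{- \frac{18691}{58}} - \frac{1}{-4381} = \frac{i \sqrt{1084078}}{58} - - \frac{1}{4381} = \frac{i \sqrt{1084078}}{58} + \frac{1}{4381} = \frac{1}{4381} + \frac{i \sqrt{1084078}}{58}$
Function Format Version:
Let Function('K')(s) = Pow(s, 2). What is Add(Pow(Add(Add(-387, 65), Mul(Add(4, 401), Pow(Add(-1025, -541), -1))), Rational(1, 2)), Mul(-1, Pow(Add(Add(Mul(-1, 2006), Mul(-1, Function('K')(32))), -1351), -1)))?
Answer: Add(Rational(1, 4381), Mul(Rational(1, 58), I, Pow(1084078, Rational(1, 2)))) ≈ Add(0.00022826, Mul(17.952, I))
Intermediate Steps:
Add(Pow(Add(Add(-387, 65), Mul(Add(4, 401), Pow(Add(-1025, -541), -1))), Rational(1, 2)), Mul(-1, Pow(Add(Add(Mul(-1, 2006), Mul(-1, Function('K')(32))), -1351), -1))) = Add(Pow(Add(Add(-387, 65), Mul(Add(4, 401), Pow(Add(-1025, -541), -1))), Rational(1, 2)), Mul(-1, Pow(Add(Add(Mul(-1, 2006), Mul(-1, Pow(32, 2))), -1351), -1))) = Add(Pow(Add(-322, Mul(405, Pow(-1566, -1))), Rational(1, 2)), Mul(-1, Pow(Add(Add(-2006, Mul(-1, 1024)), -1351), -1))) = Add(Pow(Add(-322, Mul(405, Rational(-1, 1566))), Rational(1, 2)), Mul(-1, Pow(Add(Add(-2006, -1024), -1351), -1))) = Add(Pow(Add(-322, Rational(-15, 58)), Rational(1, 2)), Mul(-1, Pow(Add(-3030, -1351), -1))) = Add(Pow(Rational(-18691, 58), Rational(1, 2)), Mul(-1, Pow(-4381, -1))) = Add(Mul(Rational(1, 58), I, Pow(1084078, Rational(1, 2))), Mul(-1, Rational(-1, 4381))) = Add(Mul(Rational(1, 58), I, Pow(1084078, Rational(1, 2))), Rational(1, 4381)) = Add(Rational(1, 4381), Mul(Rational(1, 58), I, Pow(1084078, Rational(1, 2))))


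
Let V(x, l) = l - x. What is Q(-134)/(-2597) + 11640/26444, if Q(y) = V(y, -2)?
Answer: 6684618/17168767 ≈ 0.38935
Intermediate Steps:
Q(y) = -2 - y
Q(-134)/(-2597) + 11640/26444 = (-2 - 1*(-134))/(-2597) + 11640/26444 = (-2 + 134)*(-1/2597) + 11640*(1/26444) = 132*(-1/2597) + 2910/6611 = -132/2597 + 2910/6611 = 6684618/17168767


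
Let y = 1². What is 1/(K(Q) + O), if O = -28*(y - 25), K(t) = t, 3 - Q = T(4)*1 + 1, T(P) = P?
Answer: 1/670 ≈ 0.0014925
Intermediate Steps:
y = 1
Q = -2 (Q = 3 - (4*1 + 1) = 3 - (4 + 1) = 3 - 1*5 = 3 - 5 = -2)
O = 672 (O = -28*(1 - 25) = -28*(-24) = 672)
1/(K(Q) + O) = 1/(-2 + 672) = 1/670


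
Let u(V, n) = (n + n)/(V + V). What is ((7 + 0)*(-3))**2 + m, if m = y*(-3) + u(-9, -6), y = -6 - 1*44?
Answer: 1775/3 ≈ 591.67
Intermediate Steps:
y = -50 (y = -6 - 44 = -50)
u(V, n) = n/V (u(V, n) = (2*n)/((2*V)) = (2*n)*(1/(2*V)) = n/V)
m = 452/3 (m = -50*(-3) - 6/(-9) = 150 - 6*(-1/9) = 150 + 2/3 = 452/3 ≈ 150.67)
((7 + 0)*(-3))**2 + m = ((7 + 0)*(-3))**2 + 452/3 = (7*(-3))**2 + 452/3 = (-21)**2 + 452/3 = 441 + 452/3 = 1775/3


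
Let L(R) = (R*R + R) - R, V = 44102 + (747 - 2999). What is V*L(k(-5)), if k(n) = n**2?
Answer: 26156250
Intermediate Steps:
V = 41850 (V = 44102 - 2252 = 41850)
L(R) = R**2 (L(R) = (R**2 + R) - R = (R + R**2) - R = R**2)
V*L(k(-5)) = 41850*((-5)**2)**2 = 41850*25**2 = 41850*625 = 26156250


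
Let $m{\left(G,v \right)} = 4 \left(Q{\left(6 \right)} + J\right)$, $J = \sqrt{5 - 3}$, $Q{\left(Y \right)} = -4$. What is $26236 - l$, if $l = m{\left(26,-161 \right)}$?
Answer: $26252 - 4 \sqrt{2} \approx 26246.0$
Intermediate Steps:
$J = \sqrt{2} \approx 1.4142$
$m{\left(G,v \right)} = -16 + 4 \sqrt{2}$ ($m{\left(G,v \right)} = 4 \left(-4 + \sqrt{2}\right) = -16 + 4 \sqrt{2}$)
$l = -16 + 4 \sqrt{2} \approx -10.343$
$26236 - l = 26236 - \left(-16 + 4 \sqrt{2}\right) = 26236 + \left(16 - 4 \sqrt{2}\right) = 26252 - 4 \sqrt{2}$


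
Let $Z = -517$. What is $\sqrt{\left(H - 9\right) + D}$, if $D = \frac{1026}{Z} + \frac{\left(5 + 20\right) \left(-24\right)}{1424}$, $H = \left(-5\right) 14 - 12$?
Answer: $\frac{i \sqrt{791034237994}}{92026} \approx 9.6647 i$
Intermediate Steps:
$H = -82$ ($H = -70 - 12 = -82$)
$D = - \frac{221403}{92026}$ ($D = \frac{1026}{-517} + \frac{\left(5 + 20\right) \left(-24\right)}{1424} = 1026 \left(- \frac{1}{517}\right) + 25 \left(-24\right) \frac{1}{1424} = - \frac{1026}{517} - \frac{75}{178} = - \frac{221403}{92026} \approx -2.4059$)
$\sqrt{\left(H - 9\right) + D} = \sqrt{\left(-82 - 9\right) - \frac{221403}{92026}} = \sqrt{-91 - \frac{221403}{92026}} = \sqrt{- \frac{8595769}{92026}} = \frac{i \sqrt{791034237994}}{92026}$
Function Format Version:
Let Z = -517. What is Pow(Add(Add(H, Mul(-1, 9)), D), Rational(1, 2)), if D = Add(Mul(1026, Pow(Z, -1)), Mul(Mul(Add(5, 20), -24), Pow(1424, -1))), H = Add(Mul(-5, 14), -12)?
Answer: Mul(Rational(1, 92026), I, Pow(791034237994, Rational(1, 2))) ≈ Mul(9.6647, I)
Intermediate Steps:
H = -82 (H = Add(-70, -12) = -82)
D = Rational(-221403, 92026) (D = Add(Mul(1026, Pow(-517, -1)), Mul(Mul(Add(5, 20), -24), Pow(1424, -1))) = Add(Mul(1026, Rational(-1, 517)), Mul(Mul(25, -24), Rational(1, 1424))) = Add(Rational(-1026, 517), Mul(-600, Rational(1, 1424))) = Add(Rational(-1026, 517), Rational(-75, 178)) = Rational(-221403, 92026) ≈ -2.4059)
Pow(Add(Add(H, Mul(-1, 9)), D), Rational(1, 2)) = Pow(Add(Add(-82, Mul(-1, 9)), Rational(-221403, 92026)), Rational(1, 2)) = Pow(Add(Add(-82, -9), Rational(-221403, 92026)), Rational(1, 2)) = Pow(Add(-91, Rational(-221403, 92026)), Rational(1, 2)) = Pow(Rational(-8595769, 92026), Rational(1, 2)) = Mul(Rational(1, 92026), I, Pow(791034237994, Rational(1, 2)))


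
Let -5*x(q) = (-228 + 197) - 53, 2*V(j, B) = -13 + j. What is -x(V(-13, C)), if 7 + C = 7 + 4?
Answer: -84/5 ≈ -16.800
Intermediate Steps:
C = 4 (C = -7 + (7 + 4) = -7 + 11 = 4)
V(j, B) = -13/2 + j/2 (V(j, B) = (-13 + j)/2 = -13/2 + j/2)
x(q) = 84/5 (x(q) = -((-228 + 197) - 53)/5 = -(-31 - 53)/5 = -⅕*(-84) = 84/5)
-x(V(-13, C)) = -1*84/5 = -84/5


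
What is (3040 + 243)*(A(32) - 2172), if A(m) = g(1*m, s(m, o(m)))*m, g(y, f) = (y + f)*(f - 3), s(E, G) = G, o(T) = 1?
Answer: -14064372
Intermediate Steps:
g(y, f) = (-3 + f)*(f + y) (g(y, f) = (f + y)*(-3 + f) = (-3 + f)*(f + y))
A(m) = m*(-2 - 2*m) (A(m) = (1**2 - 3*1 - 3*m + 1*(1*m))*m = (1 - 3 - 3*m + 1*m)*m = (1 - 3 - 3*m + m)*m = (-2 - 2*m)*m = m*(-2 - 2*m))
(3040 + 243)*(A(32) - 2172) = (3040 + 243)*(-2*32*(1 + 32) - 2172) = 3283*(-2*32*33 - 2172) = 3283*(-2112 - 2172) = 3283*(-4284) = -14064372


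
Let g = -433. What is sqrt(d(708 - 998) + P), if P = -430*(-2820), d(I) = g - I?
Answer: sqrt(1212457) ≈ 1101.1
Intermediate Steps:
d(I) = -433 - I
P = 1212600
sqrt(d(708 - 998) + P) = sqrt((-433 - (708 - 998)) + 1212600) = sqrt((-433 - 1*(-290)) + 1212600) = sqrt((-433 + 290) + 1212600) = sqrt(-143 + 1212600) = sqrt(1212457)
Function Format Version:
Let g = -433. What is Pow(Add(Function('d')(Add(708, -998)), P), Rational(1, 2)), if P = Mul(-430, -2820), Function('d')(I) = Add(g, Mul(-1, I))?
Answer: Pow(1212457, Rational(1, 2)) ≈ 1101.1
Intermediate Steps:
Function('d')(I) = Add(-433, Mul(-1, I))
P = 1212600
Pow(Add(Function('d')(Add(708, -998)), P), Rational(1, 2)) = Pow(Add(Add(-433, Mul(-1, Add(708, -998))), 1212600), Rational(1, 2)) = Pow(Add(Add(-433, Mul(-1, -290)), 1212600), Rational(1, 2)) = Pow(Add(Add(-433, 290), 1212600), Rational(1, 2)) = Pow(Add(-143, 1212600), Rational(1, 2)) = Pow(1212457, Rational(1, 2))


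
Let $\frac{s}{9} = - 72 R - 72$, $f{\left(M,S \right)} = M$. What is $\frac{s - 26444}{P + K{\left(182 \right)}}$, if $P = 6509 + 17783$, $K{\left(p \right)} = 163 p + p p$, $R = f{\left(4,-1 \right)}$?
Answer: $- \frac{14842}{43541} \approx -0.34087$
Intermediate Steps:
$R = 4$
$K{\left(p \right)} = p^{2} + 163 p$ ($K{\left(p \right)} = 163 p + p^{2} = p^{2} + 163 p$)
$s = -3240$ ($s = 9 \left(\left(-72\right) 4 - 72\right) = 9 \left(-288 - 72\right) = 9 \left(-360\right) = -3240$)
$P = 24292$
$\frac{s - 26444}{P + K{\left(182 \right)}} = \frac{-3240 - 26444}{24292 + 182 \left(163 + 182\right)} = - \frac{29684}{24292 + 182 \cdot 345} = - \frac{29684}{24292 + 62790} = - \frac{29684}{87082} = \left(-29684\right) \frac{1}{87082} = - \frac{14842}{43541}$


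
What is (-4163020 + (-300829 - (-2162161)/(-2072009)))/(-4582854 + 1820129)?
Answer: 9249137464802/5724391064525 ≈ 1.6157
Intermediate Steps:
(-4163020 + (-300829 - (-2162161)/(-2072009)))/(-4582854 + 1820129) = (-4163020 + (-300829 - (-2162161)*(-1)/2072009))/(-2762725) = (-4163020 + (-300829 - 1*2162161/2072009))*(-1/2762725) = (-4163020 + (-300829 - 2162161/2072009))*(-1/2762725) = (-4163020 - 623322557622/2072009)*(-1/2762725) = -9249137464802/2072009*(-1/2762725) = 9249137464802/5724391064525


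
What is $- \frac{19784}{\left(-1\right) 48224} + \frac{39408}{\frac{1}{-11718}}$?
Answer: $- \frac{2783627583959}{6028} \approx -4.6178 \cdot 10^{8}$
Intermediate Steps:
$- \frac{19784}{\left(-1\right) 48224} + \frac{39408}{\frac{1}{-11718}} = - \frac{19784}{-48224} + \frac{39408}{- \frac{1}{11718}} = \left(-19784\right) \left(- \frac{1}{48224}\right) + 39408 \left(-11718\right) = \frac{2473}{6028} - 461782944 = - \frac{2783627583959}{6028}$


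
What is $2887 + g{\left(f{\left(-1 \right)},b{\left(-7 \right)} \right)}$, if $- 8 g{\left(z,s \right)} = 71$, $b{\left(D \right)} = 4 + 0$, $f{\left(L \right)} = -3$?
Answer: $\frac{23025}{8} \approx 2878.1$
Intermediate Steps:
$b{\left(D \right)} = 4$
$g{\left(z,s \right)} = - \frac{71}{8}$ ($g{\left(z,s \right)} = \left(- \frac{1}{8}\right) 71 = - \frac{71}{8}$)
$2887 + g{\left(f{\left(-1 \right)},b{\left(-7 \right)} \right)} = 2887 - \frac{71}{8} = \frac{23025}{8}$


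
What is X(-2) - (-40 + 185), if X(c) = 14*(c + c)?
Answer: -201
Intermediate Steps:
X(c) = 28*c (X(c) = 14*(2*c) = 28*c)
X(-2) - (-40 + 185) = 28*(-2) - (-40 + 185) = -56 - 1*145 = -56 - 145 = -201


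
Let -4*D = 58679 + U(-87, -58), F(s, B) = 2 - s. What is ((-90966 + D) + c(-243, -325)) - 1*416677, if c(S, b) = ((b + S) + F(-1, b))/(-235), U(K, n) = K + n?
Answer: -49093765/94 ≈ -5.2227e+5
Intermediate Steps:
c(S, b) = -3/235 - S/235 - b/235 (c(S, b) = ((b + S) + (2 - 1*(-1)))/(-235) = ((S + b) + (2 + 1))*(-1/235) = ((S + b) + 3)*(-1/235) = (3 + S + b)*(-1/235) = -3/235 - S/235 - b/235)
D = -29267/2 (D = -(58679 + (-87 - 58))/4 = -(58679 - 145)/4 = -¼*58534 = -29267/2 ≈ -14634.)
((-90966 + D) + c(-243, -325)) - 1*416677 = ((-90966 - 29267/2) + (-3/235 - 1/235*(-243) - 1/235*(-325))) - 1*416677 = (-211199/2 + (-3/235 + 243/235 + 65/47)) - 416677 = (-211199/2 + 113/47) - 416677 = -9926127/94 - 416677 = -49093765/94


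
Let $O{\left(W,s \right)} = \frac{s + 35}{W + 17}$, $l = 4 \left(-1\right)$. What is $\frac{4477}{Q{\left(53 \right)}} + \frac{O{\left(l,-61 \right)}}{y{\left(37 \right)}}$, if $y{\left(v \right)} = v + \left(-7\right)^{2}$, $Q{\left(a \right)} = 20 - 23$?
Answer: $- \frac{192514}{129} \approx -1492.4$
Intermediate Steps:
$l = -4$
$Q{\left(a \right)} = -3$
$O{\left(W,s \right)} = \frac{35 + s}{17 + W}$
$y{\left(v \right)} = 49 + v$ ($y{\left(v \right)} = v + 49 = 49 + v$)
$\frac{4477}{Q{\left(53 \right)}} + \frac{O{\left(l,-61 \right)}}{y{\left(37 \right)}} = \frac{4477}{-3} + \frac{\frac{1}{17 - 4} \left(35 - 61\right)}{49 + 37} = 4477 \left(- \frac{1}{3}\right) + \frac{\frac{1}{13} \left(-26\right)}{86} = - \frac{4477}{3} + \frac{1}{13} \left(-26\right) \frac{1}{86} = - \frac{4477}{3} - \frac{1}{43} = - \frac{192514}{129}$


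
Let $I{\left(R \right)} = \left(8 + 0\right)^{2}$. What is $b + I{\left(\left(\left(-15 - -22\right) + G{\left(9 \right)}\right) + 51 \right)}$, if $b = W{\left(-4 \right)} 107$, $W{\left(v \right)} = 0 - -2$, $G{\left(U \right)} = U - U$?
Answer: $278$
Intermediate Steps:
$G{\left(U \right)} = 0$
$W{\left(v \right)} = 2$ ($W{\left(v \right)} = 0 + 2 = 2$)
$I{\left(R \right)} = 64$ ($I{\left(R \right)} = 8^{2} = 64$)
$b = 214$ ($b = 2 \cdot 107 = 214$)
$b + I{\left(\left(\left(-15 - -22\right) + G{\left(9 \right)}\right) + 51 \right)} = 214 + 64 = 278$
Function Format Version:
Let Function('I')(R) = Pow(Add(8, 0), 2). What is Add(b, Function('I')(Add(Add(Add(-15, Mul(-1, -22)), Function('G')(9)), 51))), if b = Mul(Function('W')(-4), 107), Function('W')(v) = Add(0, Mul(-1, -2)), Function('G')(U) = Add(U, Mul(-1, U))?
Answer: 278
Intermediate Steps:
Function('G')(U) = 0
Function('W')(v) = 2 (Function('W')(v) = Add(0, 2) = 2)
Function('I')(R) = 64 (Function('I')(R) = Pow(8, 2) = 64)
b = 214 (b = Mul(2, 107) = 214)
Add(b, Function('I')(Add(Add(Add(-15, Mul(-1, -22)), Function('G')(9)), 51))) = Add(214, 64) = 278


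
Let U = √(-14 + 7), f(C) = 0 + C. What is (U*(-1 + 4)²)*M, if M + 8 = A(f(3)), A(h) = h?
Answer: -45*I*√7 ≈ -119.06*I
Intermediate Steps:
f(C) = C
U = I*√7 (U = √(-7) = I*√7 ≈ 2.6458*I)
M = -5 (M = -8 + 3 = -5)
(U*(-1 + 4)²)*M = ((I*√7)*(-1 + 4)²)*(-5) = ((I*√7)*3²)*(-5) = ((I*√7)*9)*(-5) = (9*I*√7)*(-5) = -45*I*√7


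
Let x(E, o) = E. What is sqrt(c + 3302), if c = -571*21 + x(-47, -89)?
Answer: 4*I*sqrt(546) ≈ 93.467*I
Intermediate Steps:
c = -12038 (c = -571*21 - 47 = -11991 - 47 = -12038)
sqrt(c + 3302) = sqrt(-12038 + 3302) = sqrt(-8736) = 4*I*sqrt(546)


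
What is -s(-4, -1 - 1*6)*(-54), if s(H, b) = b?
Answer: -378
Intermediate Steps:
-s(-4, -1 - 1*6)*(-54) = -(-1 - 1*6)*(-54) = -(-1 - 6)*(-54) = -(-7)*(-54) = -1*378 = -378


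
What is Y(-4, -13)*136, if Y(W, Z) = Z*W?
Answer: 7072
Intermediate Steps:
Y(W, Z) = W*Z
Y(-4, -13)*136 = -4*(-13)*136 = 52*136 = 7072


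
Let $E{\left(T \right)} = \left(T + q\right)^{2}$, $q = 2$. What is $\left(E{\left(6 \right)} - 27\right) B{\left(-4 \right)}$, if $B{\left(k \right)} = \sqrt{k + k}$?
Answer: $74 i \sqrt{2} \approx 104.65 i$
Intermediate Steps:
$B{\left(k \right)} = \sqrt{2} \sqrt{k}$ ($B{\left(k \right)} = \sqrt{2 k} = \sqrt{2} \sqrt{k}$)
$E{\left(T \right)} = \left(2 + T\right)^{2}$ ($E{\left(T \right)} = \left(T + 2\right)^{2} = \left(2 + T\right)^{2}$)
$\left(E{\left(6 \right)} - 27\right) B{\left(-4 \right)} = \left(\left(2 + 6\right)^{2} - 27\right) \sqrt{2} \sqrt{-4} = \left(8^{2} - 27\right) \sqrt{2} \cdot 2 i = \left(64 - 27\right) 2 i \sqrt{2} = 37 \cdot 2 i \sqrt{2} = 74 i \sqrt{2}$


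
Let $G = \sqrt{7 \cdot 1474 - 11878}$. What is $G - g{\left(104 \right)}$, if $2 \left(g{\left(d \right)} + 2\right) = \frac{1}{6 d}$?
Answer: $\frac{2495}{1248} + 2 i \sqrt{390} \approx 1.9992 + 39.497 i$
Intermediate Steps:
$G = 2 i \sqrt{390}$ ($G = \sqrt{10318 - 11878} = \sqrt{-1560} = 2 i \sqrt{390} \approx 39.497 i$)
$g{\left(d \right)} = -2 + \frac{1}{12 d}$ ($g{\left(d \right)} = -2 + \frac{1}{2 \cdot 6 d} = -2 + \frac{\frac{1}{6} \frac{1}{d}}{2} = -2 + \frac{1}{12 d}$)
$G - g{\left(104 \right)} = 2 i \sqrt{390} - \left(-2 + \frac{1}{12 \cdot 104}\right) = 2 i \sqrt{390} - \left(-2 + \frac{1}{12} \cdot \frac{1}{104}\right) = 2 i \sqrt{390} - \left(-2 + \frac{1}{1248}\right) = 2 i \sqrt{390} - - \frac{2495}{1248} = 2 i \sqrt{390} + \frac{2495}{1248} = \frac{2495}{1248} + 2 i \sqrt{390}$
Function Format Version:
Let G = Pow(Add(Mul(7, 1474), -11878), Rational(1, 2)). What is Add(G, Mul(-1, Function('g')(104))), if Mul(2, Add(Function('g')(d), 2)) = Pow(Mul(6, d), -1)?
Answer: Add(Rational(2495, 1248), Mul(2, I, Pow(390, Rational(1, 2)))) ≈ Add(1.9992, Mul(39.497, I))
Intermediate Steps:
G = Mul(2, I, Pow(390, Rational(1, 2))) (G = Pow(Add(10318, -11878), Rational(1, 2)) = Pow(-1560, Rational(1, 2)) = Mul(2, I, Pow(390, Rational(1, 2))) ≈ Mul(39.497, I))
Function('g')(d) = Add(-2, Mul(Rational(1, 12), Pow(d, -1))) (Function('g')(d) = Add(-2, Mul(Rational(1, 2), Pow(Mul(6, d), -1))) = Add(-2, Mul(Rational(1, 2), Mul(Rational(1, 6), Pow(d, -1)))) = Add(-2, Mul(Rational(1, 12), Pow(d, -1))))
Add(G, Mul(-1, Function('g')(104))) = Add(Mul(2, I, Pow(390, Rational(1, 2))), Mul(-1, Add(-2, Mul(Rational(1, 12), Pow(104, -1))))) = Add(Mul(2, I, Pow(390, Rational(1, 2))), Mul(-1, Add(-2, Mul(Rational(1, 12), Rational(1, 104))))) = Add(Mul(2, I, Pow(390, Rational(1, 2))), Mul(-1, Add(-2, Rational(1, 1248)))) = Add(Mul(2, I, Pow(390, Rational(1, 2))), Mul(-1, Rational(-2495, 1248))) = Add(Mul(2, I, Pow(390, Rational(1, 2))), Rational(2495, 1248)) = Add(Rational(2495, 1248), Mul(2, I, Pow(390, Rational(1, 2))))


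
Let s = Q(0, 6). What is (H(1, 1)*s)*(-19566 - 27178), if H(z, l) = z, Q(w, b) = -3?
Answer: 140232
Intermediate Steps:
s = -3
(H(1, 1)*s)*(-19566 - 27178) = (1*(-3))*(-19566 - 27178) = -3*(-46744) = 140232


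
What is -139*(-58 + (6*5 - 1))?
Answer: 4031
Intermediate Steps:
-139*(-58 + (6*5 - 1)) = -139*(-58 + (30 - 1)) = -139*(-58 + 29) = -139*(-29) = 4031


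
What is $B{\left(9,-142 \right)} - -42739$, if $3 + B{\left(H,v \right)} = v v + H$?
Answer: $62909$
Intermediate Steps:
$B{\left(H,v \right)} = -3 + H + v^{2}$ ($B{\left(H,v \right)} = -3 + \left(v v + H\right) = -3 + \left(v^{2} + H\right) = -3 + \left(H + v^{2}\right) = -3 + H + v^{2}$)
$B{\left(9,-142 \right)} - -42739 = \left(-3 + 9 + \left(-142\right)^{2}\right) - -42739 = \left(-3 + 9 + 20164\right) + 42739 = 20170 + 42739 = 62909$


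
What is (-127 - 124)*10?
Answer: -2510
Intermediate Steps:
(-127 - 124)*10 = -251*10 = -2510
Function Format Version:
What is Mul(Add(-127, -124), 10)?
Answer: -2510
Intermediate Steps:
Mul(Add(-127, -124), 10) = Mul(-251, 10) = -2510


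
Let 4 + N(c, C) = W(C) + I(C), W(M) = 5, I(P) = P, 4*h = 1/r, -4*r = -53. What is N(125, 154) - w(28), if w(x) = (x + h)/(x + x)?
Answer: 458555/2968 ≈ 154.50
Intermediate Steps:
r = 53/4 (r = -¼*(-53) = 53/4 ≈ 13.250)
h = 1/53 (h = 1/(4*(53/4)) = (¼)*(4/53) = 1/53 ≈ 0.018868)
w(x) = (1/53 + x)/(2*x) (w(x) = (x + 1/53)/(x + x) = (1/53 + x)/((2*x)) = (1/53 + x)*(1/(2*x)) = (1/53 + x)/(2*x))
N(c, C) = 1 + C (N(c, C) = -4 + (5 + C) = 1 + C)
N(125, 154) - w(28) = (1 + 154) - (1 + 53*28)/(106*28) = 155 - (1 + 1484)/(106*28) = 155 - 1485/(106*28) = 155 - 1*1485/2968 = 155 - 1485/2968 = 458555/2968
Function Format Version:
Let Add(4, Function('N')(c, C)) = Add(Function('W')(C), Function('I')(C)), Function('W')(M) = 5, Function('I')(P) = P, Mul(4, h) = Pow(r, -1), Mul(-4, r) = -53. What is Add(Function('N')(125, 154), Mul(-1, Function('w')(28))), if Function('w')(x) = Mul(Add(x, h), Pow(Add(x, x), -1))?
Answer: Rational(458555, 2968) ≈ 154.50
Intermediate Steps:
r = Rational(53, 4) (r = Mul(Rational(-1, 4), -53) = Rational(53, 4) ≈ 13.250)
h = Rational(1, 53) (h = Mul(Rational(1, 4), Pow(Rational(53, 4), -1)) = Mul(Rational(1, 4), Rational(4, 53)) = Rational(1, 53) ≈ 0.018868)
Function('w')(x) = Mul(Rational(1, 2), Pow(x, -1), Add(Rational(1, 53), x)) (Function('w')(x) = Mul(Add(x, Rational(1, 53)), Pow(Add(x, x), -1)) = Mul(Add(Rational(1, 53), x), Pow(Mul(2, x), -1)) = Mul(Add(Rational(1, 53), x), Mul(Rational(1, 2), Pow(x, -1))) = Mul(Rational(1, 2), Pow(x, -1), Add(Rational(1, 53), x)))
Function('N')(c, C) = Add(1, C) (Function('N')(c, C) = Add(-4, Add(5, C)) = Add(1, C))
Add(Function('N')(125, 154), Mul(-1, Function('w')(28))) = Add(Add(1, 154), Mul(-1, Mul(Rational(1, 106), Pow(28, -1), Add(1, Mul(53, 28))))) = Add(155, Mul(-1, Mul(Rational(1, 106), Rational(1, 28), Add(1, 1484)))) = Add(155, Mul(-1, Mul(Rational(1, 106), Rational(1, 28), 1485))) = Add(155, Mul(-1, Rational(1485, 2968))) = Add(155, Rational(-1485, 2968)) = Rational(458555, 2968)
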